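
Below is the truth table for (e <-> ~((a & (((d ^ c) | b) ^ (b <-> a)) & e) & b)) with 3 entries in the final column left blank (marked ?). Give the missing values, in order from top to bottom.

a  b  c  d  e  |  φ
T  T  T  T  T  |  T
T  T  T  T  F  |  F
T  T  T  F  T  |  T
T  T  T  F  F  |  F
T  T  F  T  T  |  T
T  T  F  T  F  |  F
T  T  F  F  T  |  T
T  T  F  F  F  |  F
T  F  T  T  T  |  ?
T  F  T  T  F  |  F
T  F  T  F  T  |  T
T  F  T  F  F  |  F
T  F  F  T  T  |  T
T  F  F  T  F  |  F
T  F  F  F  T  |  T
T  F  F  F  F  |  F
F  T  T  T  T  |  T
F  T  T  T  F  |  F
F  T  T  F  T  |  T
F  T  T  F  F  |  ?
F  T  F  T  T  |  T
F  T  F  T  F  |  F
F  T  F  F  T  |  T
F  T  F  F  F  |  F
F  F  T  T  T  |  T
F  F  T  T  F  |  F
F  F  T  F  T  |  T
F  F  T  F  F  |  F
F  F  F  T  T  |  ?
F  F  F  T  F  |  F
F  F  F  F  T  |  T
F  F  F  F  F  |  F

Row a=T, b=F, c=T, d=T, e=T: ~((a & (((d ^ c) | b) ^ (b <-> a)) & e) & b) = T, so the formula = T.
Row a=F, b=T, c=T, d=F, e=F: ~((a & (((d ^ c) | b) ^ (b <-> a)) & e) & b) = T, so the formula = F.
Row a=F, b=F, c=F, d=T, e=T: ~((a & (((d ^ c) | b) ^ (b <-> a)) & e) & b) = T, so the formula = T.

T, F, T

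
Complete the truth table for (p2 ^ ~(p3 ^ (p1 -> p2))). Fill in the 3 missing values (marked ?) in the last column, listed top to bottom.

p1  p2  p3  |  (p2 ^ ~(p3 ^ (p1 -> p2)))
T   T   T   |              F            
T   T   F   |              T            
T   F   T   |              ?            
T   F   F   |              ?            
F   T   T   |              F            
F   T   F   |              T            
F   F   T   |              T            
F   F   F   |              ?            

F, T, F

Row p1=T, p2=F, p3=T: ~(p3 ^ (p1 -> p2)) = F, so (p2 ^ ~(p3 ^ (p1 -> p2))) = F.
Row p1=T, p2=F, p3=F: ~(p3 ^ (p1 -> p2)) = T, so (p2 ^ ~(p3 ^ (p1 -> p2))) = T.
Row p1=F, p2=F, p3=F: ~(p3 ^ (p1 -> p2)) = F, so (p2 ^ ~(p3 ^ (p1 -> p2))) = F.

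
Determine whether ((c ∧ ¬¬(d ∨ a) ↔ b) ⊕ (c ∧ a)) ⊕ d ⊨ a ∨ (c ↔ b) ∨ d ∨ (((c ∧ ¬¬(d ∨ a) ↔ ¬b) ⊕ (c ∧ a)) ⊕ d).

no

a | b | c | d || φ | ψ
F | F | F | F || T | T
F | F | F | T || F | T
F | F | T | F || T | F
F | F | T | T || T | T
F | T | F | F || F | T
F | T | F | T || T | T
F | T | T | F || F | T
F | T | T | T || F | T
T | F | F | F || T | T
T | F | F | T || F | T
T | F | T | F || T | T
T | F | T | T || F | T
T | T | F | F || F | T
T | T | F | T || T | T
T | T | T | F || F | T
T | T | T | T || T | T
At a=F, b=F, c=T, d=F we have φ true but ψ false, so φ does not entail ψ.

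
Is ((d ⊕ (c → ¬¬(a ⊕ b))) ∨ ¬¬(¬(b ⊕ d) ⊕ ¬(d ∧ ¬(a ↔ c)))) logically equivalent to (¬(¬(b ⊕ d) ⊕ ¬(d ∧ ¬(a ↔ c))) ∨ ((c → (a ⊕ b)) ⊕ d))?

not equivalent

a | b | c | d || φ | ψ
T | T | T | T || T | T
T | T | T | F || T | F
T | T | F | T || T | F
T | T | F | F || T | T
T | F | T | T || T | F
T | F | T | F || T | T
T | F | F | T || F | T
T | F | F | F || T | T
F | T | T | T || T | F
F | T | T | F || T | T
F | T | F | T || F | T
F | T | F | F || T | T
F | F | T | T || T | T
F | F | T | F || F | T
F | F | F | T || T | F
F | F | F | F || T | T
The columns differ at a=T, b=T, c=T, d=F (φ=T, ψ=F), so they are not equivalent.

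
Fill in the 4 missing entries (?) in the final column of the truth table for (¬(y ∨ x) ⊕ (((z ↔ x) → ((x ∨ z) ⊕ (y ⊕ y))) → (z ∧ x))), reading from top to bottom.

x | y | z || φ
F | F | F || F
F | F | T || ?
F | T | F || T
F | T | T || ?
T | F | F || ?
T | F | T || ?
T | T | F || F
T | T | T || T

T, F, F, T

Row x=F, y=F, z=T: ¬(y ∨ x) = T, (((z ↔ x) → ((x ∨ z) ⊕ (y ⊕ y))) → (z ∧ x)) = F, so the formula = T.
Row x=F, y=T, z=T: ¬(y ∨ x) = F, (((z ↔ x) → ((x ∨ z) ⊕ (y ⊕ y))) → (z ∧ x)) = F, so the formula = F.
Row x=T, y=F, z=F: ¬(y ∨ x) = F, (((z ↔ x) → ((x ∨ z) ⊕ (y ⊕ y))) → (z ∧ x)) = F, so the formula = F.
Row x=T, y=F, z=T: ¬(y ∨ x) = F, (((z ↔ x) → ((x ∨ z) ⊕ (y ⊕ y))) → (z ∧ x)) = T, so the formula = T.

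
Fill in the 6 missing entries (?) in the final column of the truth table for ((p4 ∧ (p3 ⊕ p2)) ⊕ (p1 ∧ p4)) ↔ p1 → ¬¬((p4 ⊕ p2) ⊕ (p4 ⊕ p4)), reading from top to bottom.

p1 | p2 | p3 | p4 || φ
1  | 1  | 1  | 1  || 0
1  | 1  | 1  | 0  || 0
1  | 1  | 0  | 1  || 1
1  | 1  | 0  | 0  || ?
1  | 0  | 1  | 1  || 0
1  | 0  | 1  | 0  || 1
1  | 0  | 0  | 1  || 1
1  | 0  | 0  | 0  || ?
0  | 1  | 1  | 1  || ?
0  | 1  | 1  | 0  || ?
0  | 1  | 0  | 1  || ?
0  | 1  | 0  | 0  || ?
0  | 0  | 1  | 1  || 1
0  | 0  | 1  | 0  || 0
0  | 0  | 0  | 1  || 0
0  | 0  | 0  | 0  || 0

Row p1=1, p2=1, p3=0, p4=0: ((p4 ∧ (p3 ⊕ p2)) ⊕ (p1 ∧ p4)) = 0, (p1 → ¬¬((p4 ⊕ p2) ⊕ (p4 ⊕ p4))) = 1, so the formula = 0.
Row p1=1, p2=0, p3=0, p4=0: ((p4 ∧ (p3 ⊕ p2)) ⊕ (p1 ∧ p4)) = 0, (p1 → ¬¬((p4 ⊕ p2) ⊕ (p4 ⊕ p4))) = 0, so the formula = 1.
Row p1=0, p2=1, p3=1, p4=1: ((p4 ∧ (p3 ⊕ p2)) ⊕ (p1 ∧ p4)) = 0, (p1 → ¬¬((p4 ⊕ p2) ⊕ (p4 ⊕ p4))) = 1, so the formula = 0.
Row p1=0, p2=1, p3=1, p4=0: ((p4 ∧ (p3 ⊕ p2)) ⊕ (p1 ∧ p4)) = 0, (p1 → ¬¬((p4 ⊕ p2) ⊕ (p4 ⊕ p4))) = 1, so the formula = 0.
Row p1=0, p2=1, p3=0, p4=1: ((p4 ∧ (p3 ⊕ p2)) ⊕ (p1 ∧ p4)) = 1, (p1 → ¬¬((p4 ⊕ p2) ⊕ (p4 ⊕ p4))) = 1, so the formula = 1.
Row p1=0, p2=1, p3=0, p4=0: ((p4 ∧ (p3 ⊕ p2)) ⊕ (p1 ∧ p4)) = 0, (p1 → ¬¬((p4 ⊕ p2) ⊕ (p4 ⊕ p4))) = 1, so the formula = 0.

0, 1, 0, 0, 1, 0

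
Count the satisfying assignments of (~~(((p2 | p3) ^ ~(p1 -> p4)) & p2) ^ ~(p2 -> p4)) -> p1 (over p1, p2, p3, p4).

p1  p2  p3  p4     (p2 | p3)  (p1 -> p4)  ~(p1 -> p4)  ((p2 | p3) ^ ~(p1 -> p4))  (p2 -> p4)  ~(p2 -> p4)  φ
T   T   T   T          T          T            F                   T                  T            F       T
T   T   T   F          T          F            T                   F                  F            T       T
T   T   F   T          T          T            F                   T                  T            F       T
T   T   F   F          T          F            T                   F                  F            T       T
T   F   T   T          T          T            F                   T                  T            F       T
T   F   T   F          T          F            T                   F                  T            F       T
T   F   F   T          F          T            F                   F                  T            F       T
T   F   F   F          F          F            T                   T                  T            F       T
F   T   T   T          T          T            F                   T                  T            F       F
F   T   T   F          T          T            F                   T                  F            T       T
F   T   F   T          T          T            F                   T                  T            F       F
F   T   F   F          T          T            F                   T                  F            T       T
F   F   T   T          T          T            F                   T                  T            F       T
F   F   T   F          T          T            F                   T                  T            F       T
F   F   F   T          F          T            F                   F                  T            F       T
F   F   F   F          F          T            F                   F                  T            F       T
The formula is true on 14 of the 16 rows.

14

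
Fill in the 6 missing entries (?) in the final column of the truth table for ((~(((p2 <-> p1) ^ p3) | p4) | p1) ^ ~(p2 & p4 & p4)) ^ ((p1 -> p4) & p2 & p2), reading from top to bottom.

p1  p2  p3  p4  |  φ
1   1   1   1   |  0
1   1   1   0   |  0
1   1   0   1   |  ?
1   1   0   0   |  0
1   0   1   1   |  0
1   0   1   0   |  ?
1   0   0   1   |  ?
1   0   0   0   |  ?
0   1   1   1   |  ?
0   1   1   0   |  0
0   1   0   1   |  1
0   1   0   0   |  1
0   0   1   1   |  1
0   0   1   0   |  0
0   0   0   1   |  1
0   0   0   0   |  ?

Row p1=1, p2=1, p3=0, p4=1: ((~(((p2 <-> p1) ^ p3) | p4) | p1) ^ ~(p2 & p4 & p4)) = 1, ((p1 -> p4) & p2 & p2) = 1, so the formula = 0.
Row p1=1, p2=0, p3=1, p4=0: ((~(((p2 <-> p1) ^ p3) | p4) | p1) ^ ~(p2 & p4 & p4)) = 0, ((p1 -> p4) & p2 & p2) = 0, so the formula = 0.
Row p1=1, p2=0, p3=0, p4=1: ((~(((p2 <-> p1) ^ p3) | p4) | p1) ^ ~(p2 & p4 & p4)) = 0, ((p1 -> p4) & p2 & p2) = 0, so the formula = 0.
Row p1=1, p2=0, p3=0, p4=0: ((~(((p2 <-> p1) ^ p3) | p4) | p1) ^ ~(p2 & p4 & p4)) = 0, ((p1 -> p4) & p2 & p2) = 0, so the formula = 0.
Row p1=0, p2=1, p3=1, p4=1: ((~(((p2 <-> p1) ^ p3) | p4) | p1) ^ ~(p2 & p4 & p4)) = 0, ((p1 -> p4) & p2 & p2) = 1, so the formula = 1.
Row p1=0, p2=0, p3=0, p4=0: ((~(((p2 <-> p1) ^ p3) | p4) | p1) ^ ~(p2 & p4 & p4)) = 1, ((p1 -> p4) & p2 & p2) = 0, so the formula = 1.

0, 0, 0, 0, 1, 1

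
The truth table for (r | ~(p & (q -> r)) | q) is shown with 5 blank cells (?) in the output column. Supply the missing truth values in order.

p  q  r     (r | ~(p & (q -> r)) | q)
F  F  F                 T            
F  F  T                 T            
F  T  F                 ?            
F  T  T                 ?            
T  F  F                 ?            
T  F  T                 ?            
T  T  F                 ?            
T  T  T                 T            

Row p=F, q=T, r=F: ~(p & (q -> r)) = T, so (r | ~(p & (q -> r)) | q) = T.
Row p=F, q=T, r=T: ~(p & (q -> r)) = T, so (r | ~(p & (q -> r)) | q) = T.
Row p=T, q=F, r=F: ~(p & (q -> r)) = F, so (r | ~(p & (q -> r)) | q) = F.
Row p=T, q=F, r=T: ~(p & (q -> r)) = F, so (r | ~(p & (q -> r)) | q) = T.
Row p=T, q=T, r=F: ~(p & (q -> r)) = T, so (r | ~(p & (q -> r)) | q) = T.

T, T, F, T, T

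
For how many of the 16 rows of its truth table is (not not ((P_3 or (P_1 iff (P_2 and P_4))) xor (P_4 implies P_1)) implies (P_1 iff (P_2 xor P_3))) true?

P_1 | P_2 | P_3 | P_4 | (P_2 and P_4) | (P_1 iff (P_2 and P_4)) | (P_4 implies P_1) | (P_2 xor P_3) | (P_1 iff (P_2 xor P_3)) | φ
--- | --- | --- | --- | ------------- | ----------------------- | ----------------- | ------------- | ----------------------- | -
 1  |  1  |  1  |  1  |       1       |            1            |         1         |       0       |            0            | 1
 1  |  1  |  1  |  0  |       0       |            0            |         1         |       0       |            0            | 1
 1  |  1  |  0  |  1  |       1       |            1            |         1         |       1       |            1            | 1
 1  |  1  |  0  |  0  |       0       |            0            |         1         |       1       |            1            | 1
 1  |  0  |  1  |  1  |       0       |            0            |         1         |       1       |            1            | 1
 1  |  0  |  1  |  0  |       0       |            0            |         1         |       1       |            1            | 1
 1  |  0  |  0  |  1  |       0       |            0            |         1         |       0       |            0            | 0
 1  |  0  |  0  |  0  |       0       |            0            |         1         |       0       |            0            | 0
 0  |  1  |  1  |  1  |       1       |            0            |         0         |       0       |            1            | 1
 0  |  1  |  1  |  0  |       0       |            1            |         1         |       0       |            1            | 1
 0  |  1  |  0  |  1  |       1       |            0            |         0         |       1       |            0            | 1
 0  |  1  |  0  |  0  |       0       |            1            |         1         |       1       |            0            | 1
 0  |  0  |  1  |  1  |       0       |            1            |         0         |       1       |            0            | 0
 0  |  0  |  1  |  0  |       0       |            1            |         1         |       1       |            0            | 1
 0  |  0  |  0  |  1  |       0       |            1            |         0         |       0       |            1            | 1
 0  |  0  |  0  |  0  |       0       |            1            |         1         |       0       |            1            | 1
The formula is true on 13 of the 16 rows.

13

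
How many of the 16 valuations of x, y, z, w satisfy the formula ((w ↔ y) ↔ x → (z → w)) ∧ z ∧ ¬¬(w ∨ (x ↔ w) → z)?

4

x | y | z | w | φ
- | - | - | - | -
F | F | F | F | F
F | F | F | T | F
F | F | T | F | T
F | F | T | T | F
F | T | F | F | F
F | T | F | T | F
F | T | T | F | F
F | T | T | T | T
T | F | F | F | F
T | F | F | T | F
T | F | T | F | F
T | F | T | T | F
T | T | F | F | F
T | T | F | T | F
T | T | T | F | T
T | T | T | T | T
The formula is true on 4 of the 16 rows.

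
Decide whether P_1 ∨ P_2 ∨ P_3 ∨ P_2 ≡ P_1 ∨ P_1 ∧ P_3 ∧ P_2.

P_1 | P_2 | P_3 | φ | ψ
--- | --- | --- | - | -
 T  |  T  |  T  | T | T
 T  |  T  |  F  | T | T
 T  |  F  |  T  | T | T
 T  |  F  |  F  | T | T
 F  |  T  |  T  | T | F
 F  |  T  |  F  | T | F
 F  |  F  |  T  | T | F
 F  |  F  |  F  | F | F
The columns differ at P_1=F, P_2=T, P_3=T (φ=T, ψ=F), so they are not equivalent.

not equivalent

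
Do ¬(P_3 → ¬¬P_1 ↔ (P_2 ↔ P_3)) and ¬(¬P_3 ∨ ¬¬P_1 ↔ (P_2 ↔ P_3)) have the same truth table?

P_1 | P_2 | P_3 | φ | ψ
--- | --- | --- | - | -
 1  |  1  |  1  | 0 | 0
 1  |  1  |  0  | 1 | 1
 1  |  0  |  1  | 1 | 1
 1  |  0  |  0  | 0 | 0
 0  |  1  |  1  | 1 | 1
 0  |  1  |  0  | 1 | 1
 0  |  0  |  1  | 0 | 0
 0  |  0  |  0  | 0 | 0
The columns for φ and ψ agree on every row, so they are logically equivalent.

equivalent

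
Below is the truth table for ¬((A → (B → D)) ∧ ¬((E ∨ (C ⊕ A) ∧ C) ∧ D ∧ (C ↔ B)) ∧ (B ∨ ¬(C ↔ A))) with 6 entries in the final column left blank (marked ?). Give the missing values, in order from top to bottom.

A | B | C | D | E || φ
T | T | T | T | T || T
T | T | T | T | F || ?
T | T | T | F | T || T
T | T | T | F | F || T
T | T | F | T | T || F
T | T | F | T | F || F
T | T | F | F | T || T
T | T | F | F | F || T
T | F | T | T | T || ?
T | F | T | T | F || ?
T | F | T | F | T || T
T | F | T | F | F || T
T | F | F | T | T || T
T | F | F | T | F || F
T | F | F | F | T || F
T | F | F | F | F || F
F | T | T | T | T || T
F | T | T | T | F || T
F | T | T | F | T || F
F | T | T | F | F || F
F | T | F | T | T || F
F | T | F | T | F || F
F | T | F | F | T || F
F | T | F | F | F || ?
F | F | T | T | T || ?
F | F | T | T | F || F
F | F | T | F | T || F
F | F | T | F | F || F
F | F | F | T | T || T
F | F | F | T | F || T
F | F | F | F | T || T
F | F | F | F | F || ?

F, T, T, F, F, T

Row A=T, B=T, C=T, D=T, E=F: (A → (B → D)) = T, (¬((E ∨ (C ⊕ A) ∧ C) ∧ D ∧ (C ↔ B)) ∧ (B ∨ ¬(C ↔ A))) = T, ((A → (B → D)) ∧ ¬((E ∨ (C ⊕ A) ∧ C) ∧ D ∧ (C ↔ B)) ∧ (B ∨ ¬(C ↔ A))) = T, so the formula = F.
Row A=T, B=F, C=T, D=T, E=T: (A → (B → D)) = T, (¬((E ∨ (C ⊕ A) ∧ C) ∧ D ∧ (C ↔ B)) ∧ (B ∨ ¬(C ↔ A))) = F, ((A → (B → D)) ∧ ¬((E ∨ (C ⊕ A) ∧ C) ∧ D ∧ (C ↔ B)) ∧ (B ∨ ¬(C ↔ A))) = F, so the formula = T.
Row A=T, B=F, C=T, D=T, E=F: (A → (B → D)) = T, (¬((E ∨ (C ⊕ A) ∧ C) ∧ D ∧ (C ↔ B)) ∧ (B ∨ ¬(C ↔ A))) = F, ((A → (B → D)) ∧ ¬((E ∨ (C ⊕ A) ∧ C) ∧ D ∧ (C ↔ B)) ∧ (B ∨ ¬(C ↔ A))) = F, so the formula = T.
Row A=F, B=T, C=F, D=F, E=F: (A → (B → D)) = T, (¬((E ∨ (C ⊕ A) ∧ C) ∧ D ∧ (C ↔ B)) ∧ (B ∨ ¬(C ↔ A))) = T, ((A → (B → D)) ∧ ¬((E ∨ (C ⊕ A) ∧ C) ∧ D ∧ (C ↔ B)) ∧ (B ∨ ¬(C ↔ A))) = T, so the formula = F.
Row A=F, B=F, C=T, D=T, E=T: (A → (B → D)) = T, (¬((E ∨ (C ⊕ A) ∧ C) ∧ D ∧ (C ↔ B)) ∧ (B ∨ ¬(C ↔ A))) = T, ((A → (B → D)) ∧ ¬((E ∨ (C ⊕ A) ∧ C) ∧ D ∧ (C ↔ B)) ∧ (B ∨ ¬(C ↔ A))) = T, so the formula = F.
Row A=F, B=F, C=F, D=F, E=F: (A → (B → D)) = T, (¬((E ∨ (C ⊕ A) ∧ C) ∧ D ∧ (C ↔ B)) ∧ (B ∨ ¬(C ↔ A))) = F, ((A → (B → D)) ∧ ¬((E ∨ (C ⊕ A) ∧ C) ∧ D ∧ (C ↔ B)) ∧ (B ∨ ¬(C ↔ A))) = F, so the formula = T.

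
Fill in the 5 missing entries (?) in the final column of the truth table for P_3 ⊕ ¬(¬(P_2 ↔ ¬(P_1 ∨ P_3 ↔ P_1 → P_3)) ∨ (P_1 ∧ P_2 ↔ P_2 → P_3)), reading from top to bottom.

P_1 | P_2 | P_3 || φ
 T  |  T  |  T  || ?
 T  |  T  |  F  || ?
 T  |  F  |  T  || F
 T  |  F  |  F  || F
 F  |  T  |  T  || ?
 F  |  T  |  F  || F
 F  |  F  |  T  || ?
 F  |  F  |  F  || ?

Row P_1=T, P_2=T, P_3=T: ¬(¬(P_2 ↔ ¬(P_1 ∨ P_3 ↔ P_1 → P_3)) ∨ (P_1 ∧ P_2 ↔ P_2 → P_3)) = F, so the formula = T.
Row P_1=T, P_2=T, P_3=F: ¬(¬(P_2 ↔ ¬(P_1 ∨ P_3 ↔ P_1 → P_3)) ∨ (P_1 ∧ P_2 ↔ P_2 → P_3)) = T, so the formula = T.
Row P_1=F, P_2=T, P_3=T: ¬(¬(P_2 ↔ ¬(P_1 ∨ P_3 ↔ P_1 → P_3)) ∨ (P_1 ∧ P_2 ↔ P_2 → P_3)) = F, so the formula = T.
Row P_1=F, P_2=F, P_3=T: ¬(¬(P_2 ↔ ¬(P_1 ∨ P_3 ↔ P_1 → P_3)) ∨ (P_1 ∧ P_2 ↔ P_2 → P_3)) = T, so the formula = F.
Row P_1=F, P_2=F, P_3=F: ¬(¬(P_2 ↔ ¬(P_1 ∨ P_3 ↔ P_1 → P_3)) ∨ (P_1 ∧ P_2 ↔ P_2 → P_3)) = F, so the formula = F.

T, T, T, F, F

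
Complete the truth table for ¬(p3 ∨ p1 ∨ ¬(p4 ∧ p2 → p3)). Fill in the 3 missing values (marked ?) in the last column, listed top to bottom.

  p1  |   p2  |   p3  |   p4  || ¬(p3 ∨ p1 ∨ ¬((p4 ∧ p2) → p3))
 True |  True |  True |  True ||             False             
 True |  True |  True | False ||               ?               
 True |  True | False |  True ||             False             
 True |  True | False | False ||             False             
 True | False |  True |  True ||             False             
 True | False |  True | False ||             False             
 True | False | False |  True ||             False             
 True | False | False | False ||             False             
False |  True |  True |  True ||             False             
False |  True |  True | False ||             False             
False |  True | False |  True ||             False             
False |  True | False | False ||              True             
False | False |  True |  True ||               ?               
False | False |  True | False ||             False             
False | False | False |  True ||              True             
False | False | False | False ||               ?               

Row p1=True, p2=True, p3=True, p4=False: ¬(p4 ∧ p2 → p3) = False, (p3 ∨ p1 ∨ ¬(p4 ∧ p2 → p3)) = True, so ¬(p3 ∨ p1 ∨ ¬((p4 ∧ p2) → p3)) = False.
Row p1=False, p2=False, p3=True, p4=True: ¬(p4 ∧ p2 → p3) = False, (p3 ∨ p1 ∨ ¬(p4 ∧ p2 → p3)) = True, so ¬(p3 ∨ p1 ∨ ¬((p4 ∧ p2) → p3)) = False.
Row p1=False, p2=False, p3=False, p4=False: ¬(p4 ∧ p2 → p3) = False, (p3 ∨ p1 ∨ ¬(p4 ∧ p2 → p3)) = False, so ¬(p3 ∨ p1 ∨ ¬((p4 ∧ p2) → p3)) = True.

False, False, True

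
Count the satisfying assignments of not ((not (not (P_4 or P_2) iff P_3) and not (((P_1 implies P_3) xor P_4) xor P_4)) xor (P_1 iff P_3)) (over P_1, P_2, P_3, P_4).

7

P_1 | P_2 | P_3 | P_4 | (P_4 or P_2) | not (P_4 or P_2) | (not (P_4 or P_2) iff P_3) | (P_1 implies P_3) | ((P_1 implies P_3) xor P_4) | (P_1 iff P_3) | φ
--- | --- | --- | --- | ------------ | ---------------- | -------------------------- | ----------------- | --------------------------- | ------------- | -
 1  |  1  |  1  |  1  |      1       |        0         |             0              |         1         |              0              |       1       | 0
 1  |  1  |  1  |  0  |      1       |        0         |             0              |         1         |              1              |       1       | 0
 1  |  1  |  0  |  1  |      1       |        0         |             1              |         0         |              1              |       0       | 1
 1  |  1  |  0  |  0  |      1       |        0         |             1              |         0         |              0              |       0       | 1
 1  |  0  |  1  |  1  |      1       |        0         |             0              |         1         |              0              |       1       | 0
 1  |  0  |  1  |  0  |      0       |        1         |             1              |         1         |              1              |       1       | 0
 1  |  0  |  0  |  1  |      1       |        0         |             1              |         0         |              1              |       0       | 1
 1  |  0  |  0  |  0  |      0       |        1         |             0              |         0         |              0              |       0       | 0
 0  |  1  |  1  |  1  |      1       |        0         |             0              |         1         |              0              |       0       | 1
 0  |  1  |  1  |  0  |      1       |        0         |             0              |         1         |              1              |       0       | 1
 0  |  1  |  0  |  1  |      1       |        0         |             1              |         1         |              0              |       1       | 0
 0  |  1  |  0  |  0  |      1       |        0         |             1              |         1         |              1              |       1       | 0
 0  |  0  |  1  |  1  |      1       |        0         |             0              |         1         |              0              |       0       | 1
 0  |  0  |  1  |  0  |      0       |        1         |             1              |         1         |              1              |       0       | 1
 0  |  0  |  0  |  1  |      1       |        0         |             1              |         1         |              0              |       1       | 0
 0  |  0  |  0  |  0  |      0       |        1         |             0              |         1         |              1              |       1       | 0
The formula is true on 7 of the 16 rows.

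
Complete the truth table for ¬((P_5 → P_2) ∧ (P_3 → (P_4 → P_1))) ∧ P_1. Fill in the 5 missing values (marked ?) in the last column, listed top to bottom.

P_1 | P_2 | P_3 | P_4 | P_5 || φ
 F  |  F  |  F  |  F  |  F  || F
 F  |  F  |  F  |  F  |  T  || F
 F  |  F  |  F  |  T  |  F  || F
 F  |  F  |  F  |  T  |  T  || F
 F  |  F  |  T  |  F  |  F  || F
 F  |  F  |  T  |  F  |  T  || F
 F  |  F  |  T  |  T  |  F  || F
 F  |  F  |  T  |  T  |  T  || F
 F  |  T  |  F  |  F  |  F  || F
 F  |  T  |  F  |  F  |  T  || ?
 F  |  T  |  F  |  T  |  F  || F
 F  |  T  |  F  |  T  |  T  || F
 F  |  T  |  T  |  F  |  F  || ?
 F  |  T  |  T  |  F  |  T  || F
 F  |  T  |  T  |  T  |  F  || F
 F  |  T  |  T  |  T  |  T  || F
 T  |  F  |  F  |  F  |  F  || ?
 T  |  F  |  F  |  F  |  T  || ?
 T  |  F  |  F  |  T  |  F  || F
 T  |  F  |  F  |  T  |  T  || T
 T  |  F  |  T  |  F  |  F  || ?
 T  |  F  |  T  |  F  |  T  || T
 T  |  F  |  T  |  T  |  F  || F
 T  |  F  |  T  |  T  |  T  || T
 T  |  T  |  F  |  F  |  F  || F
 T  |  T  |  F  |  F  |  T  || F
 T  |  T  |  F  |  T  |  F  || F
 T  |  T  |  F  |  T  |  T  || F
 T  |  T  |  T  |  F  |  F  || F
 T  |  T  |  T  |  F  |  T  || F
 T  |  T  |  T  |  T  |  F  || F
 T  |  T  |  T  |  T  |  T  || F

Row P_1=F, P_2=T, P_3=F, P_4=F, P_5=T: ¬((P_5 → P_2) ∧ (P_3 → (P_4 → P_1))) = F, so the formula = F.
Row P_1=F, P_2=T, P_3=T, P_4=F, P_5=F: ¬((P_5 → P_2) ∧ (P_3 → (P_4 → P_1))) = F, so the formula = F.
Row P_1=T, P_2=F, P_3=F, P_4=F, P_5=F: ¬((P_5 → P_2) ∧ (P_3 → (P_4 → P_1))) = F, so the formula = F.
Row P_1=T, P_2=F, P_3=F, P_4=F, P_5=T: ¬((P_5 → P_2) ∧ (P_3 → (P_4 → P_1))) = T, so the formula = T.
Row P_1=T, P_2=F, P_3=T, P_4=F, P_5=F: ¬((P_5 → P_2) ∧ (P_3 → (P_4 → P_1))) = F, so the formula = F.

F, F, F, T, F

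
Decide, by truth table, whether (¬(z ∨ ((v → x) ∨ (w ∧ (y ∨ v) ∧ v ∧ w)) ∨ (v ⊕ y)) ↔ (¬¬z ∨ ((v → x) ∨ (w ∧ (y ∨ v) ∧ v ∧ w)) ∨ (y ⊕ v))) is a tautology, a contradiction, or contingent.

x  y  z  w  v  |  φ
1  1  1  1  1  |  0
1  1  1  1  0  |  0
1  1  1  0  1  |  0
1  1  1  0  0  |  0
1  1  0  1  1  |  0
1  1  0  1  0  |  0
1  1  0  0  1  |  0
1  1  0  0  0  |  0
1  0  1  1  1  |  0
1  0  1  1  0  |  0
1  0  1  0  1  |  0
1  0  1  0  0  |  0
1  0  0  1  1  |  0
1  0  0  1  0  |  0
1  0  0  0  1  |  0
1  0  0  0  0  |  0
0  1  1  1  1  |  0
0  1  1  1  0  |  0
0  1  1  0  1  |  0
0  1  1  0  0  |  0
0  1  0  1  1  |  0
0  1  0  1  0  |  0
0  1  0  0  1  |  0
0  1  0  0  0  |  0
0  0  1  1  1  |  0
0  0  1  1  0  |  0
0  0  1  0  1  |  0
0  0  1  0  0  |  0
0  0  0  1  1  |  0
0  0  0  1  0  |  0
0  0  0  0  1  |  0
0  0  0  0  0  |  0
Every row is 0, so the formula is a contradiction.

contradiction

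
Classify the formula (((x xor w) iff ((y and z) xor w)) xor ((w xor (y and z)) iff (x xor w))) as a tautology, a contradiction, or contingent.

contradiction

  x      y      z      w    |    φ  
 True   True   True   True  |  False
 True   True   True  False  |  False
 True   True  False   True  |  False
 True   True  False  False  |  False
 True  False   True   True  |  False
 True  False   True  False  |  False
 True  False  False   True  |  False
 True  False  False  False  |  False
False   True   True   True  |  False
False   True   True  False  |  False
False   True  False   True  |  False
False   True  False  False  |  False
False  False   True   True  |  False
False  False   True  False  |  False
False  False  False   True  |  False
False  False  False  False  |  False
Every row is False, so the formula is a contradiction.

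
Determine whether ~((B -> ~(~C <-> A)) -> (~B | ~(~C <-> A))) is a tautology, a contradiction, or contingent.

contradiction

A  B  C     ~C  (~C <-> A)  ~(~C <-> A)  (B -> ~(~C <-> A))  ~B  (~B | ~(~C <-> A))  φ
T  T  T     F       F            T               T           F           T           F
T  T  F     T       T            F               F           F           F           F
T  F  T     F       F            T               T           T           T           F
T  F  F     T       T            F               T           T           T           F
F  T  T     F       T            F               F           F           F           F
F  T  F     T       F            T               T           F           T           F
F  F  T     F       T            F               T           T           T           F
F  F  F     T       F            T               T           T           T           F
Every row is F, so the formula is a contradiction.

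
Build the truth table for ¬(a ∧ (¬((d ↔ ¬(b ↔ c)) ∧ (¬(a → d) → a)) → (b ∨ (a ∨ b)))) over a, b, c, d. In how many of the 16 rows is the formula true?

8

  a      b      c      d    |    φ  
False  False  False  False  |   True
False  False  False   True  |   True
False  False   True  False  |   True
False  False   True   True  |   True
False   True  False  False  |   True
False   True  False   True  |   True
False   True   True  False  |   True
False   True   True   True  |   True
 True  False  False  False  |  False
 True  False  False   True  |  False
 True  False   True  False  |  False
 True  False   True   True  |  False
 True   True  False  False  |  False
 True   True  False   True  |  False
 True   True   True  False  |  False
 True   True   True   True  |  False
The formula is true on 8 of the 16 rows.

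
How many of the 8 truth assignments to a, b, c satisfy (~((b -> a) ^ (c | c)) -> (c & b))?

a | b | c || φ
1 | 1 | 1 || 1
1 | 1 | 0 || 1
1 | 0 | 1 || 0
1 | 0 | 0 || 1
0 | 1 | 1 || 1
0 | 1 | 0 || 0
0 | 0 | 1 || 0
0 | 0 | 0 || 1
The formula is true on 5 of the 8 rows.

5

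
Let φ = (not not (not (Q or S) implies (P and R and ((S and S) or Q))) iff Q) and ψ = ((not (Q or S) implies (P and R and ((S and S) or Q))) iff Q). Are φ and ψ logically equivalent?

equivalent

P  Q  R  S  |  φ  ψ
T  T  T  T  |  T  T
T  T  T  F  |  T  T
T  T  F  T  |  T  T
T  T  F  F  |  T  T
T  F  T  T  |  F  F
T  F  T  F  |  T  T
T  F  F  T  |  F  F
T  F  F  F  |  T  T
F  T  T  T  |  T  T
F  T  T  F  |  T  T
F  T  F  T  |  T  T
F  T  F  F  |  T  T
F  F  T  T  |  F  F
F  F  T  F  |  T  T
F  F  F  T  |  F  F
F  F  F  F  |  T  T
The columns for φ and ψ agree on every row, so they are logically equivalent.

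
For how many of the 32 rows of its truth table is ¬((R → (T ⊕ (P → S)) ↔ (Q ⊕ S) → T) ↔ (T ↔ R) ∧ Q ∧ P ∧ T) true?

P | Q | R | S | T || φ
T | T | T | T | T || T
T | T | T | T | F || T
T | T | T | F | T || F
T | T | T | F | F || T
T | T | F | T | T || T
T | T | F | T | F || T
T | T | F | F | T || T
T | T | F | F | F || F
T | F | T | T | T || F
T | F | T | T | F || F
T | F | T | F | T || T
T | F | T | F | F || F
T | F | F | T | T || T
T | F | F | T | F || F
T | F | F | F | T || T
T | F | F | F | F || T
F | T | T | T | T || F
F | T | T | T | F || T
F | T | T | F | T || F
F | T | T | F | F || F
F | T | F | T | T || T
F | T | F | T | F || T
F | T | F | F | T || T
F | T | F | F | F || F
F | F | T | T | T || F
F | F | T | T | F || F
F | F | T | F | T || F
F | F | T | F | F || T
F | F | F | T | T || T
F | F | F | T | F || F
F | F | F | F | T || T
F | F | F | F | F || T
The formula is true on 18 of the 32 rows.

18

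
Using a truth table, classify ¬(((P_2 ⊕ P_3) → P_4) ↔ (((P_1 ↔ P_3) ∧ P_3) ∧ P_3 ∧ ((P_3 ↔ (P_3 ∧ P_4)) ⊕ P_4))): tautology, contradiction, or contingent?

contingent

P_1 | P_2 | P_3 | P_4 || (P_2 ⊕ P_3) | ((P_2 ⊕ P_3) → P_4) | (P_1 ↔ P_3) | ((P_1 ↔ P_3) ∧ P_3) | (P_3 ∧ P_4) | (P_3 ↔ (P_3 ∧ P_4)) | ((P_3 ↔ (P_3 ∧ P_4)) ⊕ P_4) | φ
 F  |  F  |  F  |  F  ||      F      |          T          |      T      |          F          |      F      |          T          |              T              | T
 F  |  F  |  F  |  T  ||      F      |          T          |      T      |          F          |      F      |          T          |              F              | T
 F  |  F  |  T  |  F  ||      T      |          F          |      F      |          F          |      F      |          F          |              F              | F
 F  |  F  |  T  |  T  ||      T      |          T          |      F      |          F          |      T      |          T          |              F              | T
 F  |  T  |  F  |  F  ||      T      |          F          |      T      |          F          |      F      |          T          |              T              | F
 F  |  T  |  F  |  T  ||      T      |          T          |      T      |          F          |      F      |          T          |              F              | T
 F  |  T  |  T  |  F  ||      F      |          T          |      F      |          F          |      F      |          F          |              F              | T
 F  |  T  |  T  |  T  ||      F      |          T          |      F      |          F          |      T      |          T          |              F              | T
 T  |  F  |  F  |  F  ||      F      |          T          |      F      |          F          |      F      |          T          |              T              | T
 T  |  F  |  F  |  T  ||      F      |          T          |      F      |          F          |      F      |          T          |              F              | T
 T  |  F  |  T  |  F  ||      T      |          F          |      T      |          T          |      F      |          F          |              F              | F
 T  |  F  |  T  |  T  ||      T      |          T          |      T      |          T          |      T      |          T          |              F              | T
 T  |  T  |  F  |  F  ||      T      |          F          |      F      |          F          |      F      |          T          |              T              | F
 T  |  T  |  F  |  T  ||      T      |          T          |      F      |          F          |      F      |          T          |              F              | T
 T  |  T  |  T  |  F  ||      F      |          T          |      T      |          T          |      F      |          F          |              F              | T
 T  |  T  |  T  |  T  ||      F      |          T          |      T      |          T          |      T      |          T          |              F              | T
12 of 16 rows are T, so the formula is contingent.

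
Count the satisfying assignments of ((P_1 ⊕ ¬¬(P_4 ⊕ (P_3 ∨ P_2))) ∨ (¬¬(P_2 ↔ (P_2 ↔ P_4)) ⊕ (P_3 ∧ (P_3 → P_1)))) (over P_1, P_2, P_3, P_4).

14

P_1 | P_2 | P_3 | P_4 || φ
 F  |  F  |  F  |  F  || F
 F  |  F  |  F  |  T  || T
 F  |  F  |  T  |  F  || T
 F  |  F  |  T  |  T  || T
 F  |  T  |  F  |  F  || T
 F  |  T  |  F  |  T  || T
 F  |  T  |  T  |  F  || T
 F  |  T  |  T  |  T  || T
 T  |  F  |  F  |  F  || T
 T  |  F  |  F  |  T  || T
 T  |  F  |  T  |  F  || T
 T  |  F  |  T  |  T  || T
 T  |  T  |  F  |  F  || F
 T  |  T  |  F  |  T  || T
 T  |  T  |  T  |  F  || T
 T  |  T  |  T  |  T  || T
The formula is true on 14 of the 16 rows.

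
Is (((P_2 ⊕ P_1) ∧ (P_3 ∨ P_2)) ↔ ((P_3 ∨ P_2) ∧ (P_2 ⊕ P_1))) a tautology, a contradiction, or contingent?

P_1 | P_2 | P_3 || (P_2 ⊕ P_1) | (P_3 ∨ P_2) | ((P_2 ⊕ P_1) ∧ (P_3 ∨ P_2)) | ((P_3 ∨ P_2) ∧ (P_2 ⊕ P_1)) | φ
 T  |  T  |  T  ||      F      |      T      |              F              |              F              | T
 T  |  T  |  F  ||      F      |      T      |              F              |              F              | T
 T  |  F  |  T  ||      T      |      T      |              T              |              T              | T
 T  |  F  |  F  ||      T      |      F      |              F              |              F              | T
 F  |  T  |  T  ||      T      |      T      |              T              |              T              | T
 F  |  T  |  F  ||      T      |      T      |              T              |              T              | T
 F  |  F  |  T  ||      F      |      T      |              F              |              F              | T
 F  |  F  |  F  ||      F      |      F      |              F              |              F              | T
Every row is T, so the formula is a tautology.

tautology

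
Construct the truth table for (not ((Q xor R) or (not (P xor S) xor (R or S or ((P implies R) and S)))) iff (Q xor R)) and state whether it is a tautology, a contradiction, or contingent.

contingent

P | Q | R | S | (Q xor R) | (P xor S) | not (P xor S) | (P implies R) | ((P implies R) and S) | φ
- | - | - | - | --------- | --------- | ------------- | ------------- | --------------------- | -
T | T | T | T |     F     |     F     |       T       |       T       |           T           | F
T | T | T | F |     F     |     T     |       F       |       T       |           F           | T
T | T | F | T |     T     |     F     |       T       |       F       |           F           | F
T | T | F | F |     T     |     T     |       F       |       F       |           F           | F
T | F | T | T |     T     |     F     |       T       |       T       |           T           | F
T | F | T | F |     T     |     T     |       F       |       T       |           F           | F
T | F | F | T |     F     |     F     |       T       |       F       |           F           | F
T | F | F | F |     F     |     T     |       F       |       F       |           F           | F
F | T | T | T |     F     |     T     |       F       |       T       |           T           | T
F | T | T | F |     F     |     F     |       T       |       T       |           F           | F
F | T | F | T |     T     |     T     |       F       |       T       |           T           | F
F | T | F | F |     T     |     F     |       T       |       T       |           F           | F
F | F | T | T |     T     |     T     |       F       |       T       |           T           | F
F | F | T | F |     T     |     F     |       T       |       T       |           F           | F
F | F | F | T |     F     |     T     |       F       |       T       |           T           | T
F | F | F | F |     F     |     F     |       T       |       T       |           F           | T
4 of 16 rows are T, so the formula is contingent.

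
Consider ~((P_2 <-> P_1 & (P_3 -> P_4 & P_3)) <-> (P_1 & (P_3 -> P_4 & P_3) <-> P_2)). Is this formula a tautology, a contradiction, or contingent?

contradiction

 P_1  |  P_2  |  P_3  |  P_4  |   φ  
----- | ----- | ----- | ----- | -----
False | False | False | False | False
False | False | False |  True | False
False | False |  True | False | False
False | False |  True |  True | False
False |  True | False | False | False
False |  True | False |  True | False
False |  True |  True | False | False
False |  True |  True |  True | False
 True | False | False | False | False
 True | False | False |  True | False
 True | False |  True | False | False
 True | False |  True |  True | False
 True |  True | False | False | False
 True |  True | False |  True | False
 True |  True |  True | False | False
 True |  True |  True |  True | False
Every row is False, so the formula is a contradiction.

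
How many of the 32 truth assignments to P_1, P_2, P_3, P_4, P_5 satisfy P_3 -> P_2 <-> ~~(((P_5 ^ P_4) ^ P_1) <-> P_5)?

P_1  P_2  P_3  P_4  P_5  |  φ
 T    T    T    T    T   |  T
 T    T    T    T    F   |  T
 T    T    T    F    T   |  F
 T    T    T    F    F   |  F
 T    T    F    T    T   |  T
 T    T    F    T    F   |  T
 T    T    F    F    T   |  F
 T    T    F    F    F   |  F
 T    F    T    T    T   |  F
 T    F    T    T    F   |  F
 T    F    T    F    T   |  T
 T    F    T    F    F   |  T
 T    F    F    T    T   |  T
 T    F    F    T    F   |  T
 T    F    F    F    T   |  F
 T    F    F    F    F   |  F
 F    T    T    T    T   |  F
 F    T    T    T    F   |  F
 F    T    T    F    T   |  T
 F    T    T    F    F   |  T
 F    T    F    T    T   |  F
 F    T    F    T    F   |  F
 F    T    F    F    T   |  T
 F    T    F    F    F   |  T
 F    F    T    T    T   |  T
 F    F    T    T    F   |  T
 F    F    T    F    T   |  F
 F    F    T    F    F   |  F
 F    F    F    T    T   |  F
 F    F    F    T    F   |  F
 F    F    F    F    T   |  T
 F    F    F    F    F   |  T
The formula is true on 16 of the 32 rows.

16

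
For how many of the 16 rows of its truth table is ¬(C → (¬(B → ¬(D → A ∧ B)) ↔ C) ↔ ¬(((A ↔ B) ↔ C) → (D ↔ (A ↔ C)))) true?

9

A | B | C | D | φ
- | - | - | - | -
1 | 1 | 1 | 1 | 1
1 | 1 | 1 | 0 | 0
1 | 1 | 0 | 1 | 1
1 | 1 | 0 | 0 | 1
1 | 0 | 1 | 1 | 0
1 | 0 | 1 | 0 | 0
1 | 0 | 0 | 1 | 0
1 | 0 | 0 | 0 | 1
0 | 1 | 1 | 1 | 0
0 | 1 | 1 | 0 | 1
0 | 1 | 0 | 1 | 1
0 | 1 | 0 | 0 | 0
0 | 0 | 1 | 1 | 1
0 | 0 | 1 | 0 | 0
0 | 0 | 0 | 1 | 1
0 | 0 | 0 | 0 | 1
The formula is true on 9 of the 16 rows.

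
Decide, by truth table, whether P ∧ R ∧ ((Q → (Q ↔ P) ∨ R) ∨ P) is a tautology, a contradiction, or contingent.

P | Q | R || (P ∧ R) | (Q ↔ P) | ((Q ↔ P) ∨ R) | (Q → ((Q ↔ P) ∨ R)) | ((Q → ((Q ↔ P) ∨ R)) ∨ P) | φ
0 | 0 | 0 ||    0    |    1    |       1       |          1          |             1             | 0
0 | 0 | 1 ||    0    |    1    |       1       |          1          |             1             | 0
0 | 1 | 0 ||    0    |    0    |       0       |          0          |             0             | 0
0 | 1 | 1 ||    0    |    0    |       1       |          1          |             1             | 0
1 | 0 | 0 ||    0    |    0    |       0       |          1          |             1             | 0
1 | 0 | 1 ||    1    |    0    |       1       |          1          |             1             | 1
1 | 1 | 0 ||    0    |    1    |       1       |          1          |             1             | 0
1 | 1 | 1 ||    1    |    1    |       1       |          1          |             1             | 1
2 of 8 rows are 1, so the formula is contingent.

contingent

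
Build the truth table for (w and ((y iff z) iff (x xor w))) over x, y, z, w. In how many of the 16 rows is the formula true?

x | y | z | w | (y iff z) | (x xor w) | ((y iff z) iff (x xor w)) | φ
- | - | - | - | --------- | --------- | ------------------------- | -
F | F | F | F |     T     |     F     |             F             | F
F | F | F | T |     T     |     T     |             T             | T
F | F | T | F |     F     |     F     |             T             | F
F | F | T | T |     F     |     T     |             F             | F
F | T | F | F |     F     |     F     |             T             | F
F | T | F | T |     F     |     T     |             F             | F
F | T | T | F |     T     |     F     |             F             | F
F | T | T | T |     T     |     T     |             T             | T
T | F | F | F |     T     |     T     |             T             | F
T | F | F | T |     T     |     F     |             F             | F
T | F | T | F |     F     |     T     |             F             | F
T | F | T | T |     F     |     F     |             T             | T
T | T | F | F |     F     |     T     |             F             | F
T | T | F | T |     F     |     F     |             T             | T
T | T | T | F |     T     |     T     |             T             | F
T | T | T | T |     T     |     F     |             F             | F
The formula is true on 4 of the 16 rows.

4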